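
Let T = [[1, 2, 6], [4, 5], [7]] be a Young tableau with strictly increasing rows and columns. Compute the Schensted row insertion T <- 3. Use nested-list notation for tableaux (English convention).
In row 1, 3 replaces 6 (the leftmost entry greater than 3); 6 is bumped to row 2. 6 is appended to row 2. The new tableau is [[1, 2, 3], [4, 5, 6], [7]].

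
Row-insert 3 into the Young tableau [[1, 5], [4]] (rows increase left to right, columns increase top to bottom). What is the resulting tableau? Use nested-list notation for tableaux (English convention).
[[1, 3], [4, 5]]

In row 1, 3 replaces 5 (the leftmost entry greater than 3); 5 is bumped to row 2. 5 is appended to row 2. The new tableau is [[1, 3], [4, 5]].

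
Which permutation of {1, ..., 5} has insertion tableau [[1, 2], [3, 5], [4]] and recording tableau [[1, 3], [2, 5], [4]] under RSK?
Reverse the RSK construction: for i from n down to 1, find the cell of Q containing i, remove the entry at that cell from P, and reverse-bump it up through P; the value ejected from row 1 is w(i).

Step i=5: Q has 5 at row 2, column 2; remove 5 from row 2 of P and reverse-bump: 5 enters row 1 and ejects 2. So w(5) = 2. P is now [[1, 5], [3], [4]].
Step i=4: Q has 4 at row 3, column 1; remove 4 from row 3 of P and reverse-bump: 4 enters row 2 and ejects 3; 3 enters row 1 and ejects 1. So w(4) = 1. P is now [[3, 5], [4]].
Step i=3: Q has 3 at row 1, column 2; remove that cell from P, ejecting 5. So w(3) = 5. P is now [[3], [4]].
Step i=2: Q has 2 at row 2, column 1; remove 4 from row 2 of P and reverse-bump: 4 enters row 1 and ejects 3. So w(2) = 3. P is now [[4]].
Step i=1: Q has 1 at row 1, column 1; remove that cell from P, ejecting 4. So w(1) = 4. P is now [].

So w = 4 3 5 1 2.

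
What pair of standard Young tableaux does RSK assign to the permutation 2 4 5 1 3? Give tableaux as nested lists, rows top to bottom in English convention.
P = [[1, 3, 5], [2, 4]], Q = [[1, 2, 3], [4, 5]]

Insert each entry of the permutation into P by Schensted row insertion, recording in Q the position of each new cell.

Insert 2: appended to row 1. P = [[2]].
Insert 4: appended to row 1. P = [[2, 4]].
Insert 5: appended to row 1. P = [[2, 4, 5]].
Insert 1: 1 bumps 2 from row 1; 2 starts row 2. P = [[1, 4, 5], [2]].
Insert 3: 3 bumps 4 from row 1; 4 appends to row 2. P = [[1, 3, 5], [2, 4]].

So P = [[1, 3, 5], [2, 4]], Q = [[1, 2, 3], [4, 5]].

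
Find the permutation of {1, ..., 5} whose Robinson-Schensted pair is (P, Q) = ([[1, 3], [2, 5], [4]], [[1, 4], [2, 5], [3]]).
4 2 1 5 3

Reverse the RSK construction: for i from n down to 1, find the cell of Q containing i, remove the entry at that cell from P, and reverse-bump it up through P; the value ejected from row 1 is w(i).

Step i=5: Q has 5 at row 2, column 2; remove 5 from row 2 of P and reverse-bump: 5 enters row 1 and ejects 3. So w(5) = 3. P is now [[1, 5], [2], [4]].
Step i=4: Q has 4 at row 1, column 2; remove that cell from P, ejecting 5. So w(4) = 5. P is now [[1], [2], [4]].
Step i=3: Q has 3 at row 3, column 1; remove 4 from row 3 of P and reverse-bump: 4 enters row 2 and ejects 2; 2 enters row 1 and ejects 1. So w(3) = 1. P is now [[2], [4]].
Step i=2: Q has 2 at row 2, column 1; remove 4 from row 2 of P and reverse-bump: 4 enters row 1 and ejects 2. So w(2) = 2. P is now [[4]].
Step i=1: Q has 1 at row 1, column 1; remove that cell from P, ejecting 4. So w(1) = 4. P is now [].

So w = 4 2 1 5 3.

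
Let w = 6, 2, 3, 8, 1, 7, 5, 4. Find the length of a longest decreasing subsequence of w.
4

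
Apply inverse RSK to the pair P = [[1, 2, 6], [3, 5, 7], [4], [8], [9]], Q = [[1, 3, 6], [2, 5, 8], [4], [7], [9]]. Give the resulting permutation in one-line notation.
9 4 8 1 5 7 3 6 2

Reverse the RSK construction: for i from n down to 1, find the cell of Q containing i, remove the entry at that cell from P, and reverse-bump it up through P; the value ejected from row 1 is w(i).

Step i=9: Q has 9 at row 5, column 1; remove 9 from row 5 of P and reverse-bump: 9 enters row 4 and ejects 8; 8 enters row 3 and ejects 4; 4 enters row 2 and ejects 3; 3 enters row 1 and ejects 2. So w(9) = 2. P is now [[1, 3, 6], [4, 5, 7], [8], [9]].
Step i=8: Q has 8 at row 2, column 3; remove 7 from row 2 of P and reverse-bump: 7 enters row 1 and ejects 6. So w(8) = 6. P is now [[1, 3, 7], [4, 5], [8], [9]].
Step i=7: Q has 7 at row 4, column 1; remove 9 from row 4 of P and reverse-bump: 9 enters row 3 and ejects 8; 8 enters row 2 and ejects 5; 5 enters row 1 and ejects 3. So w(7) = 3. P is now [[1, 5, 7], [4, 8], [9]].
Step i=6: Q has 6 at row 1, column 3; remove that cell from P, ejecting 7. So w(6) = 7. P is now [[1, 5], [4, 8], [9]].
Step i=5: Q has 5 at row 2, column 2; remove 8 from row 2 of P and reverse-bump: 8 enters row 1 and ejects 5. So w(5) = 5. P is now [[1, 8], [4], [9]].
Step i=4: Q has 4 at row 3, column 1; remove 9 from row 3 of P and reverse-bump: 9 enters row 2 and ejects 4; 4 enters row 1 and ejects 1. So w(4) = 1. P is now [[4, 8], [9]].
Step i=3: Q has 3 at row 1, column 2; remove that cell from P, ejecting 8. So w(3) = 8. P is now [[4], [9]].
Step i=2: Q has 2 at row 2, column 1; remove 9 from row 2 of P and reverse-bump: 9 enters row 1 and ejects 4. So w(2) = 4. P is now [[9]].
Step i=1: Q has 1 at row 1, column 1; remove that cell from P, ejecting 9. So w(1) = 9. P is now [].

So w = 9 4 8 1 5 7 3 6 2.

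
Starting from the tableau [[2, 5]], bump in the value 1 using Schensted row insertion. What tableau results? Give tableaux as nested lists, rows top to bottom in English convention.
[[1, 5], [2]]

In row 1, 1 replaces 2 (the leftmost entry greater than 1); 2 is bumped to row 2. 2 starts a new row 2. The new tableau is [[1, 5], [2]].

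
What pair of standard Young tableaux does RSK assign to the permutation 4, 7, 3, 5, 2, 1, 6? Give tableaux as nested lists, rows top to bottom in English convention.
P = [[1, 5, 6], [2, 7], [3], [4]], Q = [[1, 2, 7], [3, 4], [5], [6]]

Insert each entry of the permutation into P by Schensted row insertion, recording in Q the position of each new cell.

Insert 4: appended to row 1. P = [[4]].
Insert 7: appended to row 1. P = [[4, 7]].
Insert 3: 3 bumps 4 from row 1; 4 starts row 2. P = [[3, 7], [4]].
Insert 5: 5 bumps 7 from row 1; 7 appends to row 2. P = [[3, 5], [4, 7]].
Insert 2: 2 bumps 3 from row 1; 3 bumps 4 from row 2; 4 starts row 3. P = [[2, 5], [3, 7], [4]].
Insert 1: 1 bumps 2 from row 1; 2 bumps 3 from row 2; 3 bumps 4 from row 3; 4 starts row 4. P = [[1, 5], [2, 7], [3], [4]].
Insert 6: appended to row 1. P = [[1, 5, 6], [2, 7], [3], [4]].

So P = [[1, 5, 6], [2, 7], [3], [4]], Q = [[1, 2, 7], [3, 4], [5], [6]].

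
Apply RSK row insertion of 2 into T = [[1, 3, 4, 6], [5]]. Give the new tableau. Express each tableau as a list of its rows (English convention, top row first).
In row 1, 2 replaces 3 (the leftmost entry greater than 2); 3 is bumped to row 2. In row 2, 3 replaces 5 (the leftmost entry greater than 3); 5 is bumped to row 3. 5 starts a new row 3. The new tableau is [[1, 2, 4, 6], [3], [5]].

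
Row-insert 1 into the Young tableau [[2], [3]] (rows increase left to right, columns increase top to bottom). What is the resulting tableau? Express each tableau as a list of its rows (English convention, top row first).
In row 1, 1 replaces 2 (the leftmost entry greater than 1); 2 is bumped to row 2. In row 2, 2 replaces 3 (the leftmost entry greater than 2); 3 is bumped to row 3. 3 starts a new row 3. The new tableau is [[1], [2], [3]].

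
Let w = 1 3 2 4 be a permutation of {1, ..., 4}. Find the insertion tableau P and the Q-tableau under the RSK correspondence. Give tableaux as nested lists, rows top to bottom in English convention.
P = [[1, 2, 4], [3]], Q = [[1, 2, 4], [3]]

Insert each entry of the permutation into P by Schensted row insertion, recording in Q the position of each new cell.

After inserting 1: P = [[1]].
After inserting 3: P = [[1, 3]].
After inserting 2: P = [[1, 2], [3]].
After inserting 4: P = [[1, 2, 4], [3]].

So P = [[1, 2, 4], [3]], Q = [[1, 2, 4], [3]].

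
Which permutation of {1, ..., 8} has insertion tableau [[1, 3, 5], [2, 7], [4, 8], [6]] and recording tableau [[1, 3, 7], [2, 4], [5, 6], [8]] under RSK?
Reverse the RSK construction: for i from n down to 1, find the cell of Q containing i, remove the entry at that cell from P, and reverse-bump it up through P; the value ejected from row 1 is w(i).

Step i=8: Q has 8 at row 4, column 1; remove 6 from row 4 of P and reverse-bump: 6 enters row 3 and ejects 4; 4 enters row 2 and ejects 2; 2 enters row 1 and ejects 1. So w(8) = 1. P is now [[2, 3, 5], [4, 7], [6, 8]].
Step i=7: Q has 7 at row 1, column 3; remove that cell from P, ejecting 5. So w(7) = 5. P is now [[2, 3], [4, 7], [6, 8]].
Step i=6: Q has 6 at row 3, column 2; remove 8 from row 3 of P and reverse-bump: 8 enters row 2 and ejects 7; 7 enters row 1 and ejects 3. So w(6) = 3. P is now [[2, 7], [4, 8], [6]].
Step i=5: Q has 5 at row 3, column 1; remove 6 from row 3 of P and reverse-bump: 6 enters row 2 and ejects 4; 4 enters row 1 and ejects 2. So w(5) = 2. P is now [[4, 7], [6, 8]].
Step i=4: Q has 4 at row 2, column 2; remove 8 from row 2 of P and reverse-bump: 8 enters row 1 and ejects 7. So w(4) = 7. P is now [[4, 8], [6]].
Step i=3: Q has 3 at row 1, column 2; remove that cell from P, ejecting 8. So w(3) = 8. P is now [[4], [6]].
Step i=2: Q has 2 at row 2, column 1; remove 6 from row 2 of P and reverse-bump: 6 enters row 1 and ejects 4. So w(2) = 4. P is now [[6]].
Step i=1: Q has 1 at row 1, column 1; remove that cell from P, ejecting 6. So w(1) = 6. P is now [].

So w = 6 4 8 7 2 3 5 1.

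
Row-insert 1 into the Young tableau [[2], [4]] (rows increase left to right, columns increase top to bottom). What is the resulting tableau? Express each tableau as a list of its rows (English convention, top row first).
In row 1, 1 replaces 2 (the leftmost entry greater than 1); 2 is bumped to row 2. In row 2, 2 replaces 4 (the leftmost entry greater than 2); 4 is bumped to row 3. 4 starts a new row 3. The new tableau is [[1], [2], [4]].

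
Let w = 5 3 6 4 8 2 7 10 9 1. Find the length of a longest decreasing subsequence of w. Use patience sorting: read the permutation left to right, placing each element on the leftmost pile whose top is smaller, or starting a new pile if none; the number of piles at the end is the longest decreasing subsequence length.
4

5: new pile. tops = [5]
3: new pile. tops = [5, 3]
6: onto pile 1 (replacing 5). tops = [6, 3]
4: onto pile 2 (replacing 3). tops = [6, 4]
8: onto pile 1 (replacing 6). tops = [8, 4]
2: new pile. tops = [8, 4, 2]
7: onto pile 2 (replacing 4). tops = [8, 7, 2]
10: onto pile 1 (replacing 8). tops = [10, 7, 2]
9: onto pile 2 (replacing 7). tops = [10, 9, 2]
1: new pile. tops = [10, 9, 2, 1]

4 piles, so the longest decreasing subsequence has length 4.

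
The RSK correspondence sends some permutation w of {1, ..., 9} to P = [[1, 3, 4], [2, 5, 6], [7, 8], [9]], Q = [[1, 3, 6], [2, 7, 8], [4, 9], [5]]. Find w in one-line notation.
Reverse RSK: for i = n, n-1, ..., 1, locate i in Q, remove the corresponding corner cell from P, and reverse-bump its entry up through P; the value ejected from row 1 is w(i).

So w = 9 2 7 5 1 8 3 6 4.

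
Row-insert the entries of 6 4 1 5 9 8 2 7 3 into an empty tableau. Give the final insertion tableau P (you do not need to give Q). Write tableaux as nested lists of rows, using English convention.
After inserting 6: P = [[6]].
After inserting 4: P = [[4], [6]].
After inserting 1: P = [[1], [4], [6]].
After inserting 5: P = [[1, 5], [4], [6]].
After inserting 9: P = [[1, 5, 9], [4], [6]].
After inserting 8: P = [[1, 5, 8], [4, 9], [6]].
After inserting 2: P = [[1, 2, 8], [4, 5], [6, 9]].
After inserting 7: P = [[1, 2, 7], [4, 5, 8], [6, 9]].
After inserting 3: P = [[1, 2, 3], [4, 5, 7], [6, 8], [9]].

So P = [[1, 2, 3], [4, 5, 7], [6, 8], [9]].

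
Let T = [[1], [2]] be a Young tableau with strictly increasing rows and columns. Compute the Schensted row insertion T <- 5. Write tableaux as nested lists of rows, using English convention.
[[1, 5], [2]]

5 is larger than every entry of row 1, so it is appended to row 1. The new tableau is [[1, 5], [2]].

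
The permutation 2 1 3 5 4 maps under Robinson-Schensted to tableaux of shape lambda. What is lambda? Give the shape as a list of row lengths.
[3, 2]

Row-insert each entry into an empty tableau.

After inserting 2: P = [[2]].
After inserting 1: P = [[1], [2]].
After inserting 3: P = [[1, 3], [2]].
After inserting 5: P = [[1, 3, 5], [2]].
After inserting 4: P = [[1, 3, 4], [2, 5]].

The final insertion tableau P = [[1, 3, 4], [2, 5]] has shape [3, 2].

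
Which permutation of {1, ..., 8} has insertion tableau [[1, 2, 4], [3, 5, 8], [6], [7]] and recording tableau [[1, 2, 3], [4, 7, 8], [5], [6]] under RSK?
3 7 8 6 5 1 2 4

Reverse the RSK construction: for i from n down to 1, find the cell of Q containing i, remove the entry at that cell from P, and reverse-bump it up through P; the value ejected from row 1 is w(i).

Step i=8: Q has 8 at row 2, column 3; remove 8 from row 2 of P and reverse-bump: 8 enters row 1 and ejects 4. So w(8) = 4. P is now [[1, 2, 8], [3, 5], [6], [7]].
Step i=7: Q has 7 at row 2, column 2; remove 5 from row 2 of P and reverse-bump: 5 enters row 1 and ejects 2. So w(7) = 2. P is now [[1, 5, 8], [3], [6], [7]].
Step i=6: Q has 6 at row 4, column 1; remove 7 from row 4 of P and reverse-bump: 7 enters row 3 and ejects 6; 6 enters row 2 and ejects 3; 3 enters row 1 and ejects 1. So w(6) = 1. P is now [[3, 5, 8], [6], [7]].
Step i=5: Q has 5 at row 3, column 1; remove 7 from row 3 of P and reverse-bump: 7 enters row 2 and ejects 6; 6 enters row 1 and ejects 5. So w(5) = 5. P is now [[3, 6, 8], [7]].
Step i=4: Q has 4 at row 2, column 1; remove 7 from row 2 of P and reverse-bump: 7 enters row 1 and ejects 6. So w(4) = 6. P is now [[3, 7, 8]].
Step i=3: Q has 3 at row 1, column 3; remove that cell from P, ejecting 8. So w(3) = 8. P is now [[3, 7]].
Step i=2: Q has 2 at row 1, column 2; remove that cell from P, ejecting 7. So w(2) = 7. P is now [[3]].
Step i=1: Q has 1 at row 1, column 1; remove that cell from P, ejecting 3. So w(1) = 3. P is now [].

So w = 3 7 8 6 5 1 2 4.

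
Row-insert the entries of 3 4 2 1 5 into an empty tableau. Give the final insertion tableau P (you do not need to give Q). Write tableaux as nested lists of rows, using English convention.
P = [[1, 4, 5], [2], [3]]

Insert 3: appended to row 1. P = [[3]].
Insert 4: appended to row 1. P = [[3, 4]].
Insert 2: 2 bumps 3 from row 1; 3 starts row 2. P = [[2, 4], [3]].
Insert 1: 1 bumps 2 from row 1; 2 bumps 3 from row 2; 3 starts row 3. P = [[1, 4], [2], [3]].
Insert 5: appended to row 1. P = [[1, 4, 5], [2], [3]].

So P = [[1, 4, 5], [2], [3]].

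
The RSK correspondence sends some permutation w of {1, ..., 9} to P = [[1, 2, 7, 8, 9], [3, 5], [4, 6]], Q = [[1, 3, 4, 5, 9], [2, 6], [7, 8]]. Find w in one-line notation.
4 3 6 7 8 5 1 2 9

Reverse the RSK construction: for i from n down to 1, find the cell of Q containing i, remove the entry at that cell from P, and reverse-bump it up through P; the value ejected from row 1 is w(i).

Step i=9: Q has 9 at row 1, column 5; remove that cell from P, ejecting 9. So w(9) = 9. P is now [[1, 2, 7, 8], [3, 5], [4, 6]].
Step i=8: Q has 8 at row 3, column 2; remove 6 from row 3 of P and reverse-bump: 6 enters row 2 and ejects 5; 5 enters row 1 and ejects 2. So w(8) = 2. P is now [[1, 5, 7, 8], [3, 6], [4]].
Step i=7: Q has 7 at row 3, column 1; remove 4 from row 3 of P and reverse-bump: 4 enters row 2 and ejects 3; 3 enters row 1 and ejects 1. So w(7) = 1. P is now [[3, 5, 7, 8], [4, 6]].
Step i=6: Q has 6 at row 2, column 2; remove 6 from row 2 of P and reverse-bump: 6 enters row 1 and ejects 5. So w(6) = 5. P is now [[3, 6, 7, 8], [4]].
Step i=5: Q has 5 at row 1, column 4; remove that cell from P, ejecting 8. So w(5) = 8. P is now [[3, 6, 7], [4]].
Step i=4: Q has 4 at row 1, column 3; remove that cell from P, ejecting 7. So w(4) = 7. P is now [[3, 6], [4]].
Step i=3: Q has 3 at row 1, column 2; remove that cell from P, ejecting 6. So w(3) = 6. P is now [[3], [4]].
Step i=2: Q has 2 at row 2, column 1; remove 4 from row 2 of P and reverse-bump: 4 enters row 1 and ejects 3. So w(2) = 3. P is now [[4]].
Step i=1: Q has 1 at row 1, column 1; remove that cell from P, ejecting 4. So w(1) = 4. P is now [].

So w = 4 3 6 7 8 5 1 2 9.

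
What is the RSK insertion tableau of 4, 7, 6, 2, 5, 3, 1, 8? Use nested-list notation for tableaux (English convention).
P = [[1, 3, 8], [2, 5], [4], [6], [7]]

Insert 4: appended to row 1. P = [[4]].
Insert 7: appended to row 1. P = [[4, 7]].
Insert 6: 6 bumps 7 from row 1; 7 starts row 2. P = [[4, 6], [7]].
Insert 2: 2 bumps 4 from row 1; 4 bumps 7 from row 2; 7 starts row 3. P = [[2, 6], [4], [7]].
Insert 5: 5 bumps 6 from row 1; 6 appends to row 2. P = [[2, 5], [4, 6], [7]].
Insert 3: 3 bumps 5 from row 1; 5 bumps 6 from row 2; 6 bumps 7 from row 3; 7 starts row 4. P = [[2, 3], [4, 5], [6], [7]].
Insert 1: 1 bumps 2 from row 1; 2 bumps 4 from row 2; 4 bumps 6 from row 3; 6 bumps 7 from row 4; 7 starts row 5. P = [[1, 3], [2, 5], [4], [6], [7]].
Insert 8: appended to row 1. P = [[1, 3, 8], [2, 5], [4], [6], [7]].

So P = [[1, 3, 8], [2, 5], [4], [6], [7]].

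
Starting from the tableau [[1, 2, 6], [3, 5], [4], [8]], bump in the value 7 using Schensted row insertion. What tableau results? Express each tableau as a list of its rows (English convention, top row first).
7 is larger than every entry of row 1, so it is appended to row 1. The new tableau is [[1, 2, 6, 7], [3, 5], [4], [8]].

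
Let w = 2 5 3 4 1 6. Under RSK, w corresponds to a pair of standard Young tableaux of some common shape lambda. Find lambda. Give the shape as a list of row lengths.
Row-insert each entry into an empty tableau.

After inserting 2: P = [[2]].
After inserting 5: P = [[2, 5]].
After inserting 3: P = [[2, 3], [5]].
After inserting 4: P = [[2, 3, 4], [5]].
After inserting 1: P = [[1, 3, 4], [2], [5]].
After inserting 6: P = [[1, 3, 4, 6], [2], [5]].

The final insertion tableau P = [[1, 3, 4, 6], [2], [5]] has shape [4, 1, 1].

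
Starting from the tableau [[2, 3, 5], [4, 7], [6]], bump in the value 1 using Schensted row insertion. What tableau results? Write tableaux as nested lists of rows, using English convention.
[[1, 3, 5], [2, 7], [4], [6]]

In row 1, 1 replaces 2 (the leftmost entry greater than 1); 2 is bumped to row 2. In row 2, 2 replaces 4 (the leftmost entry greater than 2); 4 is bumped to row 3. In row 3, 4 replaces 6 (the leftmost entry greater than 4); 6 is bumped to row 4. 6 starts a new row 4. The new tableau is [[1, 3, 5], [2, 7], [4], [6]].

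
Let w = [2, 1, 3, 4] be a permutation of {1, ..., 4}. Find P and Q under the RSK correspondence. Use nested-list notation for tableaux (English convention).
P = [[1, 3, 4], [2]], Q = [[1, 3, 4], [2]]

Insert each entry of the permutation into P by Schensted row insertion, recording in Q the position of each new cell.

After inserting 2: P = [[2]].
After inserting 1: P = [[1], [2]].
After inserting 3: P = [[1, 3], [2]].
After inserting 4: P = [[1, 3, 4], [2]].

So P = [[1, 3, 4], [2]], Q = [[1, 3, 4], [2]].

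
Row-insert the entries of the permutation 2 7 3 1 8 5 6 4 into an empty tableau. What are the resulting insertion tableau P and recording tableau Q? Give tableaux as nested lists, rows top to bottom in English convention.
Insert each entry of the permutation into P by Schensted row insertion, recording in Q the position of each new cell.

Insert 2: appended to row 1. P = [[2]].
Insert 7: appended to row 1. P = [[2, 7]].
Insert 3: 3 bumps 7 from row 1; 7 starts row 2. P = [[2, 3], [7]].
Insert 1: 1 bumps 2 from row 1; 2 bumps 7 from row 2; 7 starts row 3. P = [[1, 3], [2], [7]].
Insert 8: appended to row 1. P = [[1, 3, 8], [2], [7]].
Insert 5: 5 bumps 8 from row 1; 8 appends to row 2. P = [[1, 3, 5], [2, 8], [7]].
Insert 6: appended to row 1. P = [[1, 3, 5, 6], [2, 8], [7]].
Insert 4: 4 bumps 5 from row 1; 5 bumps 8 from row 2; 8 appends to row 3. P = [[1, 3, 4, 6], [2, 5], [7, 8]].

So P = [[1, 3, 4, 6], [2, 5], [7, 8]], Q = [[1, 2, 5, 7], [3, 6], [4, 8]].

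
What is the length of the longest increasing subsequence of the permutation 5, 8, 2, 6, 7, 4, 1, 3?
3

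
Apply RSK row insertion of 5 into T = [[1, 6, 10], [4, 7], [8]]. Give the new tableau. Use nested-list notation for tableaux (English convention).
[[1, 5, 10], [4, 6], [7], [8]]

In row 1, 5 replaces 6 (the leftmost entry greater than 5); 6 is bumped to row 2. In row 2, 6 replaces 7 (the leftmost entry greater than 6); 7 is bumped to row 3. In row 3, 7 replaces 8 (the leftmost entry greater than 7); 8 is bumped to row 4. 8 starts a new row 4. The new tableau is [[1, 5, 10], [4, 6], [7], [8]].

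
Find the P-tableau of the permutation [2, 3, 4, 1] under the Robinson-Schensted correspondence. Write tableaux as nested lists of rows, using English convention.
Insert 2: appended to row 1. P = [[2]].
Insert 3: appended to row 1. P = [[2, 3]].
Insert 4: appended to row 1. P = [[2, 3, 4]].
Insert 1: 1 bumps 2 from row 1; 2 starts row 2. P = [[1, 3, 4], [2]].

So P = [[1, 3, 4], [2]].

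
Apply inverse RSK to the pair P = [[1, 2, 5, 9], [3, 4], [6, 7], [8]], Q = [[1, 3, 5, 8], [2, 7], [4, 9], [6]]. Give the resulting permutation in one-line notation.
8 3 6 4 7 1 5 9 2

Reverse the RSK construction: for i from n down to 1, find the cell of Q containing i, remove the entry at that cell from P, and reverse-bump it up through P; the value ejected from row 1 is w(i).

Step i=9: Q has 9 at row 3, column 2; remove 7 from row 3 of P and reverse-bump: 7 enters row 2 and ejects 4; 4 enters row 1 and ejects 2. So w(9) = 2. P is now [[1, 4, 5, 9], [3, 7], [6], [8]].
Step i=8: Q has 8 at row 1, column 4; remove that cell from P, ejecting 9. So w(8) = 9. P is now [[1, 4, 5], [3, 7], [6], [8]].
Step i=7: Q has 7 at row 2, column 2; remove 7 from row 2 of P and reverse-bump: 7 enters row 1 and ejects 5. So w(7) = 5. P is now [[1, 4, 7], [3], [6], [8]].
Step i=6: Q has 6 at row 4, column 1; remove 8 from row 4 of P and reverse-bump: 8 enters row 3 and ejects 6; 6 enters row 2 and ejects 3; 3 enters row 1 and ejects 1. So w(6) = 1. P is now [[3, 4, 7], [6], [8]].
Step i=5: Q has 5 at row 1, column 3; remove that cell from P, ejecting 7. So w(5) = 7. P is now [[3, 4], [6], [8]].
Step i=4: Q has 4 at row 3, column 1; remove 8 from row 3 of P and reverse-bump: 8 enters row 2 and ejects 6; 6 enters row 1 and ejects 4. So w(4) = 4. P is now [[3, 6], [8]].
Step i=3: Q has 3 at row 1, column 2; remove that cell from P, ejecting 6. So w(3) = 6. P is now [[3], [8]].
Step i=2: Q has 2 at row 2, column 1; remove 8 from row 2 of P and reverse-bump: 8 enters row 1 and ejects 3. So w(2) = 3. P is now [[8]].
Step i=1: Q has 1 at row 1, column 1; remove that cell from P, ejecting 8. So w(1) = 8. P is now [].

So w = 8 3 6 4 7 1 5 9 2.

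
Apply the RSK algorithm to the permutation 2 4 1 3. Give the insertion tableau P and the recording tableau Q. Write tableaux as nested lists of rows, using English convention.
P = [[1, 3], [2, 4]], Q = [[1, 2], [3, 4]]

Insert each entry of the permutation into P by Schensted row insertion, recording in Q the position of each new cell.

After inserting 2: P = [[2]].
After inserting 4: P = [[2, 4]].
After inserting 1: P = [[1, 4], [2]].
After inserting 3: P = [[1, 3], [2, 4]].

So P = [[1, 3], [2, 4]], Q = [[1, 2], [3, 4]].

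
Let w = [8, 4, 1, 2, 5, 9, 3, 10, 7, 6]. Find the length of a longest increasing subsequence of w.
5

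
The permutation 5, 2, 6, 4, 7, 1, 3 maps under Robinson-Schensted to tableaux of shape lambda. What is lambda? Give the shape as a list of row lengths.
Row-insert each entry into an empty tableau.

After inserting 5: P = [[5]].
After inserting 2: P = [[2], [5]].
After inserting 6: P = [[2, 6], [5]].
After inserting 4: P = [[2, 4], [5, 6]].
After inserting 7: P = [[2, 4, 7], [5, 6]].
After inserting 1: P = [[1, 4, 7], [2, 6], [5]].
After inserting 3: P = [[1, 3, 7], [2, 4], [5, 6]].

The final insertion tableau P = [[1, 3, 7], [2, 4], [5, 6]] has shape [3, 2, 2].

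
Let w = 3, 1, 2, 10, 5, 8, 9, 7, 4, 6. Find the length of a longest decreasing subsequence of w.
4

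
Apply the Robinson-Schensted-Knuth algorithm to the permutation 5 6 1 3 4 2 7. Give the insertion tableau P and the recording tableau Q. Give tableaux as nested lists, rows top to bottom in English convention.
P = [[1, 2, 4, 7], [3, 6], [5]], Q = [[1, 2, 5, 7], [3, 4], [6]]

Insert each entry of the permutation into P by Schensted row insertion, recording in Q the position of each new cell.

Insert 5: appended to row 1. P = [[5]].
Insert 6: appended to row 1. P = [[5, 6]].
Insert 1: 1 bumps 5 from row 1; 5 starts row 2. P = [[1, 6], [5]].
Insert 3: 3 bumps 6 from row 1; 6 appends to row 2. P = [[1, 3], [5, 6]].
Insert 4: appended to row 1. P = [[1, 3, 4], [5, 6]].
Insert 2: 2 bumps 3 from row 1; 3 bumps 5 from row 2; 5 starts row 3. P = [[1, 2, 4], [3, 6], [5]].
Insert 7: appended to row 1. P = [[1, 2, 4, 7], [3, 6], [5]].

So P = [[1, 2, 4, 7], [3, 6], [5]], Q = [[1, 2, 5, 7], [3, 4], [6]].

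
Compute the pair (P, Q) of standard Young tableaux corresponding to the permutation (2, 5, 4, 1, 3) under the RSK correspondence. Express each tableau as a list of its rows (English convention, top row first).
P = [[1, 3], [2, 4], [5]], Q = [[1, 2], [3, 5], [4]]

Insert each entry of the permutation into P by Schensted row insertion, recording in Q the position of each new cell.

After inserting 2: P = [[2]].
After inserting 5: P = [[2, 5]].
After inserting 4: P = [[2, 4], [5]].
After inserting 1: P = [[1, 4], [2], [5]].
After inserting 3: P = [[1, 3], [2, 4], [5]].

So P = [[1, 3], [2, 4], [5]], Q = [[1, 2], [3, 5], [4]].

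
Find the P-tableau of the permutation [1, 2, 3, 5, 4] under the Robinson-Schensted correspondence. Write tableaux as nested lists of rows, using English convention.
P = [[1, 2, 3, 4], [5]]

Insert 1: appended to row 1. P = [[1]].
Insert 2: appended to row 1. P = [[1, 2]].
Insert 3: appended to row 1. P = [[1, 2, 3]].
Insert 5: appended to row 1. P = [[1, 2, 3, 5]].
Insert 4: 4 bumps 5 from row 1; 5 starts row 2. P = [[1, 2, 3, 4], [5]].

So P = [[1, 2, 3, 4], [5]].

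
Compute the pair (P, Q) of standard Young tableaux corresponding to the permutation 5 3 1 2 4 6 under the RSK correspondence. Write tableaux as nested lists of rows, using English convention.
P = [[1, 2, 4, 6], [3], [5]], Q = [[1, 4, 5, 6], [2], [3]]

Insert each entry of the permutation into P by Schensted row insertion, recording in Q the position of each new cell.

Insert 5: appended to row 1. P = [[5]].
Insert 3: 3 bumps 5 from row 1; 5 starts row 2. P = [[3], [5]].
Insert 1: 1 bumps 3 from row 1; 3 bumps 5 from row 2; 5 starts row 3. P = [[1], [3], [5]].
Insert 2: appended to row 1. P = [[1, 2], [3], [5]].
Insert 4: appended to row 1. P = [[1, 2, 4], [3], [5]].
Insert 6: appended to row 1. P = [[1, 2, 4, 6], [3], [5]].

So P = [[1, 2, 4, 6], [3], [5]], Q = [[1, 4, 5, 6], [2], [3]].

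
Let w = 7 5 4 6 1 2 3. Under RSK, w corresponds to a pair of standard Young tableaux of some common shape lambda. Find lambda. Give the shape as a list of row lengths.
[3, 2, 1, 1]

RSK row insertion gives P = [[1, 2, 3], [4, 6], [5], [7]], which has shape [3, 2, 1, 1].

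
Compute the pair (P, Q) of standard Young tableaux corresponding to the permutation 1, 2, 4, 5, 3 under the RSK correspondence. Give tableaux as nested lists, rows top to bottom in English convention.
P = [[1, 2, 3, 5], [4]], Q = [[1, 2, 3, 4], [5]]

Insert each entry of the permutation into P by Schensted row insertion, recording in Q the position of each new cell.

Insert 1: appended to row 1. P = [[1]].
Insert 2: appended to row 1. P = [[1, 2]].
Insert 4: appended to row 1. P = [[1, 2, 4]].
Insert 5: appended to row 1. P = [[1, 2, 4, 5]].
Insert 3: 3 bumps 4 from row 1; 4 starts row 2. P = [[1, 2, 3, 5], [4]].

So P = [[1, 2, 3, 5], [4]], Q = [[1, 2, 3, 4], [5]].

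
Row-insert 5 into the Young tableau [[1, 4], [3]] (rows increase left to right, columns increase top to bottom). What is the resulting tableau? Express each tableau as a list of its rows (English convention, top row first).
[[1, 4, 5], [3]]

5 is larger than every entry of row 1, so it is appended to row 1. The new tableau is [[1, 4, 5], [3]].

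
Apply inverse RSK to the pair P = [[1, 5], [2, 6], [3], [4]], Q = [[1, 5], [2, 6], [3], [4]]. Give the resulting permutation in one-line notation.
Reverse the RSK construction: for i from n down to 1, find the cell of Q containing i, remove the entry at that cell from P, and reverse-bump it up through P; the value ejected from row 1 is w(i).

Step i=6: Q has 6 at row 2, column 2; remove 6 from row 2 of P and reverse-bump: 6 enters row 1 and ejects 5. So w(6) = 5. P is now [[1, 6], [2], [3], [4]].
Step i=5: Q has 5 at row 1, column 2; remove that cell from P, ejecting 6. So w(5) = 6. P is now [[1], [2], [3], [4]].
Step i=4: Q has 4 at row 4, column 1; remove 4 from row 4 of P and reverse-bump: 4 enters row 3 and ejects 3; 3 enters row 2 and ejects 2; 2 enters row 1 and ejects 1. So w(4) = 1. P is now [[2], [3], [4]].
Step i=3: Q has 3 at row 3, column 1; remove 4 from row 3 of P and reverse-bump: 4 enters row 2 and ejects 3; 3 enters row 1 and ejects 2. So w(3) = 2. P is now [[3], [4]].
Step i=2: Q has 2 at row 2, column 1; remove 4 from row 2 of P and reverse-bump: 4 enters row 1 and ejects 3. So w(2) = 3. P is now [[4]].
Step i=1: Q has 1 at row 1, column 1; remove that cell from P, ejecting 4. So w(1) = 4. P is now [].

So w = 4 3 2 1 6 5.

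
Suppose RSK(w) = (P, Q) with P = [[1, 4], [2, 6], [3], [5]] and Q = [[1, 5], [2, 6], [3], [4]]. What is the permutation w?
5 3 2 1 6 4

Reverse the RSK construction: for i from n down to 1, find the cell of Q containing i, remove the entry at that cell from P, and reverse-bump it up through P; the value ejected from row 1 is w(i).

Step i=6: Q has 6 at row 2, column 2; remove 6 from row 2 of P and reverse-bump: 6 enters row 1 and ejects 4. So w(6) = 4. P is now [[1, 6], [2], [3], [5]].
Step i=5: Q has 5 at row 1, column 2; remove that cell from P, ejecting 6. So w(5) = 6. P is now [[1], [2], [3], [5]].
Step i=4: Q has 4 at row 4, column 1; remove 5 from row 4 of P and reverse-bump: 5 enters row 3 and ejects 3; 3 enters row 2 and ejects 2; 2 enters row 1 and ejects 1. So w(4) = 1. P is now [[2], [3], [5]].
Step i=3: Q has 3 at row 3, column 1; remove 5 from row 3 of P and reverse-bump: 5 enters row 2 and ejects 3; 3 enters row 1 and ejects 2. So w(3) = 2. P is now [[3], [5]].
Step i=2: Q has 2 at row 2, column 1; remove 5 from row 2 of P and reverse-bump: 5 enters row 1 and ejects 3. So w(2) = 3. P is now [[5]].
Step i=1: Q has 1 at row 1, column 1; remove that cell from P, ejecting 5. So w(1) = 5. P is now [].

So w = 5 3 2 1 6 4.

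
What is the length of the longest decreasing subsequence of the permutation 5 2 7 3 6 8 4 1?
4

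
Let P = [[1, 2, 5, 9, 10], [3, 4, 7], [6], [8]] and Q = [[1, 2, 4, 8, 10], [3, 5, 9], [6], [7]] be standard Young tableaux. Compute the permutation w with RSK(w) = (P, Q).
Reverse the RSK construction: for i from n down to 1, find the cell of Q containing i, remove the entry at that cell from P, and reverse-bump it up through P; the value ejected from row 1 is w(i).

Step i=10: Q has 10 at row 1, column 5; remove that cell from P, ejecting 10. So w(10) = 10. P is now [[1, 2, 5, 9], [3, 4, 7], [6], [8]].
Step i=9: Q has 9 at row 2, column 3; remove 7 from row 2 of P and reverse-bump: 7 enters row 1 and ejects 5. So w(9) = 5. P is now [[1, 2, 7, 9], [3, 4], [6], [8]].
Step i=8: Q has 8 at row 1, column 4; remove that cell from P, ejecting 9. So w(8) = 9. P is now [[1, 2, 7], [3, 4], [6], [8]].
Step i=7: Q has 7 at row 4, column 1; remove 8 from row 4 of P and reverse-bump: 8 enters row 3 and ejects 6; 6 enters row 2 and ejects 4; 4 enters row 1 and ejects 2. So w(7) = 2. P is now [[1, 4, 7], [3, 6], [8]].
Step i=6: Q has 6 at row 3, column 1; remove 8 from row 3 of P and reverse-bump: 8 enters row 2 and ejects 6; 6 enters row 1 and ejects 4. So w(6) = 4. P is now [[1, 6, 7], [3, 8]].
Step i=5: Q has 5 at row 2, column 2; remove 8 from row 2 of P and reverse-bump: 8 enters row 1 and ejects 7. So w(5) = 7. P is now [[1, 6, 8], [3]].
Step i=4: Q has 4 at row 1, column 3; remove that cell from P, ejecting 8. So w(4) = 8. P is now [[1, 6], [3]].
Step i=3: Q has 3 at row 2, column 1; remove 3 from row 2 of P and reverse-bump: 3 enters row 1 and ejects 1. So w(3) = 1. P is now [[3, 6]].
Step i=2: Q has 2 at row 1, column 2; remove that cell from P, ejecting 6. So w(2) = 6. P is now [[3]].
Step i=1: Q has 1 at row 1, column 1; remove that cell from P, ejecting 3. So w(1) = 3. P is now [].

So w = 3 6 1 8 7 4 2 9 5 10.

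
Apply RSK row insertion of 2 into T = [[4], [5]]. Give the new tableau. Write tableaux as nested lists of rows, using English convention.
[[2], [4], [5]]

In row 1, 2 replaces 4 (the leftmost entry greater than 2); 4 is bumped to row 2. In row 2, 4 replaces 5 (the leftmost entry greater than 4); 5 is bumped to row 3. 5 starts a new row 3. The new tableau is [[2], [4], [5]].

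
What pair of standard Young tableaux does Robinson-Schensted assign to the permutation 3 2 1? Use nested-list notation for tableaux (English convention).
Insert each entry of the permutation into P by Schensted row insertion, recording in Q the position of each new cell.

Insert 3: appended to row 1. P = [[3]].
Insert 2: 2 bumps 3 from row 1; 3 starts row 2. P = [[2], [3]].
Insert 1: 1 bumps 2 from row 1; 2 bumps 3 from row 2; 3 starts row 3. P = [[1], [2], [3]].

So P = [[1], [2], [3]], Q = [[1], [2], [3]].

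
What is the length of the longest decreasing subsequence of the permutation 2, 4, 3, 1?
3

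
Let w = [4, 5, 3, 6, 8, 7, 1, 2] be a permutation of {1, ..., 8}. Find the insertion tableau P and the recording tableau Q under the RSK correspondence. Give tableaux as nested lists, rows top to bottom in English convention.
Insert each entry of the permutation into P by Schensted row insertion, recording in Q the position of each new cell.

Insert 4: appended to row 1. P = [[4]].
Insert 5: appended to row 1. P = [[4, 5]].
Insert 3: 3 bumps 4 from row 1; 4 starts row 2. P = [[3, 5], [4]].
Insert 6: appended to row 1. P = [[3, 5, 6], [4]].
Insert 8: appended to row 1. P = [[3, 5, 6, 8], [4]].
Insert 7: 7 bumps 8 from row 1; 8 appends to row 2. P = [[3, 5, 6, 7], [4, 8]].
Insert 1: 1 bumps 3 from row 1; 3 bumps 4 from row 2; 4 starts row 3. P = [[1, 5, 6, 7], [3, 8], [4]].
Insert 2: 2 bumps 5 from row 1; 5 bumps 8 from row 2; 8 appends to row 3. P = [[1, 2, 6, 7], [3, 5], [4, 8]].

So P = [[1, 2, 6, 7], [3, 5], [4, 8]], Q = [[1, 2, 4, 5], [3, 6], [7, 8]].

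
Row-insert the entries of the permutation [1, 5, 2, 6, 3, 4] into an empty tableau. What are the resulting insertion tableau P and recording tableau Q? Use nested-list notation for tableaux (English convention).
Insert each entry of the permutation into P by Schensted row insertion, recording in Q the position of each new cell.

Insert 1: appended to row 1. P = [[1]].
Insert 5: appended to row 1. P = [[1, 5]].
Insert 2: 2 bumps 5 from row 1; 5 starts row 2. P = [[1, 2], [5]].
Insert 6: appended to row 1. P = [[1, 2, 6], [5]].
Insert 3: 3 bumps 6 from row 1; 6 appends to row 2. P = [[1, 2, 3], [5, 6]].
Insert 4: appended to row 1. P = [[1, 2, 3, 4], [5, 6]].

So P = [[1, 2, 3, 4], [5, 6]], Q = [[1, 2, 4, 6], [3, 5]].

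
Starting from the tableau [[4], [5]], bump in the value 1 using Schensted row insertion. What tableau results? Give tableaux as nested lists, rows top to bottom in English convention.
[[1], [4], [5]]

In row 1, 1 replaces 4 (the leftmost entry greater than 1); 4 is bumped to row 2. In row 2, 4 replaces 5 (the leftmost entry greater than 4); 5 is bumped to row 3. 5 starts a new row 3. The new tableau is [[1], [4], [5]].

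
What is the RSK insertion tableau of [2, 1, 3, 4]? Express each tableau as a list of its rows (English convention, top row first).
P = [[1, 3, 4], [2]]

Insert 2: appended to row 1. P = [[2]].
Insert 1: 1 bumps 2 from row 1; 2 starts row 2. P = [[1], [2]].
Insert 3: appended to row 1. P = [[1, 3], [2]].
Insert 4: appended to row 1. P = [[1, 3, 4], [2]].

So P = [[1, 3, 4], [2]].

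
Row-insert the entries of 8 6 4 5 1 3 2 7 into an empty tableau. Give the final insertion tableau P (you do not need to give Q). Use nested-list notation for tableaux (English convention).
Insert 8: appended to row 1. P = [[8]].
Insert 6: 6 bumps 8 from row 1; 8 starts row 2. P = [[6], [8]].
Insert 4: 4 bumps 6 from row 1; 6 bumps 8 from row 2; 8 starts row 3. P = [[4], [6], [8]].
Insert 5: appended to row 1. P = [[4, 5], [6], [8]].
Insert 1: 1 bumps 4 from row 1; 4 bumps 6 from row 2; 6 bumps 8 from row 3; 8 starts row 4. P = [[1, 5], [4], [6], [8]].
Insert 3: 3 bumps 5 from row 1; 5 appends to row 2. P = [[1, 3], [4, 5], [6], [8]].
Insert 2: 2 bumps 3 from row 1; 3 bumps 4 from row 2; 4 bumps 6 from row 3; 6 bumps 8 from row 4; 8 starts row 5. P = [[1, 2], [3, 5], [4], [6], [8]].
Insert 7: appended to row 1. P = [[1, 2, 7], [3, 5], [4], [6], [8]].

So P = [[1, 2, 7], [3, 5], [4], [6], [8]].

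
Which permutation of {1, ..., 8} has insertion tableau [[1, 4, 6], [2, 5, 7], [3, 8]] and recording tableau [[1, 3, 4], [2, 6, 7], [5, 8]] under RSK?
Reverse the RSK construction: for i from n down to 1, find the cell of Q containing i, remove the entry at that cell from P, and reverse-bump it up through P; the value ejected from row 1 is w(i).

Step i=8: Q has 8 at row 3, column 2; remove 8 from row 3 of P and reverse-bump: 8 enters row 2 and ejects 7; 7 enters row 1 and ejects 6. So w(8) = 6. P is now [[1, 4, 7], [2, 5, 8], [3]].
Step i=7: Q has 7 at row 2, column 3; remove 8 from row 2 of P and reverse-bump: 8 enters row 1 and ejects 7. So w(7) = 7. P is now [[1, 4, 8], [2, 5], [3]].
Step i=6: Q has 6 at row 2, column 2; remove 5 from row 2 of P and reverse-bump: 5 enters row 1 and ejects 4. So w(6) = 4. P is now [[1, 5, 8], [2], [3]].
Step i=5: Q has 5 at row 3, column 1; remove 3 from row 3 of P and reverse-bump: 3 enters row 2 and ejects 2; 2 enters row 1 and ejects 1. So w(5) = 1. P is now [[2, 5, 8], [3]].
Step i=4: Q has 4 at row 1, column 3; remove that cell from P, ejecting 8. So w(4) = 8. P is now [[2, 5], [3]].
Step i=3: Q has 3 at row 1, column 2; remove that cell from P, ejecting 5. So w(3) = 5. P is now [[2], [3]].
Step i=2: Q has 2 at row 2, column 1; remove 3 from row 2 of P and reverse-bump: 3 enters row 1 and ejects 2. So w(2) = 2. P is now [[3]].
Step i=1: Q has 1 at row 1, column 1; remove that cell from P, ejecting 3. So w(1) = 3. P is now [].

So w = 3 2 5 8 1 4 7 6.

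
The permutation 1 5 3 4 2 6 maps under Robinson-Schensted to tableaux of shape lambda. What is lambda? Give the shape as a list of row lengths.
Row-insert each entry into an empty tableau.

After inserting 1: P = [[1]].
After inserting 5: P = [[1, 5]].
After inserting 3: P = [[1, 3], [5]].
After inserting 4: P = [[1, 3, 4], [5]].
After inserting 2: P = [[1, 2, 4], [3], [5]].
After inserting 6: P = [[1, 2, 4, 6], [3], [5]].

The final insertion tableau P = [[1, 2, 4, 6], [3], [5]] has shape [4, 1, 1].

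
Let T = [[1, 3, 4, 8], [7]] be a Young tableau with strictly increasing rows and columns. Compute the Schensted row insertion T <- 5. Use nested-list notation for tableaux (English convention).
[[1, 3, 4, 5], [7, 8]]

In row 1, 5 replaces 8 (the leftmost entry greater than 5); 8 is bumped to row 2. 8 is appended to row 2. The new tableau is [[1, 3, 4, 5], [7, 8]].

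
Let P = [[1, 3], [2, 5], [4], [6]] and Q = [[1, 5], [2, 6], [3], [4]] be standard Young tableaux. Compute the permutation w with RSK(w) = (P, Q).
6 4 2 1 5 3

Reverse the RSK construction: for i from n down to 1, find the cell of Q containing i, remove the entry at that cell from P, and reverse-bump it up through P; the value ejected from row 1 is w(i).

Step i=6: Q has 6 at row 2, column 2; remove 5 from row 2 of P and reverse-bump: 5 enters row 1 and ejects 3. So w(6) = 3. P is now [[1, 5], [2], [4], [6]].
Step i=5: Q has 5 at row 1, column 2; remove that cell from P, ejecting 5. So w(5) = 5. P is now [[1], [2], [4], [6]].
Step i=4: Q has 4 at row 4, column 1; remove 6 from row 4 of P and reverse-bump: 6 enters row 3 and ejects 4; 4 enters row 2 and ejects 2; 2 enters row 1 and ejects 1. So w(4) = 1. P is now [[2], [4], [6]].
Step i=3: Q has 3 at row 3, column 1; remove 6 from row 3 of P and reverse-bump: 6 enters row 2 and ejects 4; 4 enters row 1 and ejects 2. So w(3) = 2. P is now [[4], [6]].
Step i=2: Q has 2 at row 2, column 1; remove 6 from row 2 of P and reverse-bump: 6 enters row 1 and ejects 4. So w(2) = 4. P is now [[6]].
Step i=1: Q has 1 at row 1, column 1; remove that cell from P, ejecting 6. So w(1) = 6. P is now [].

So w = 6 4 2 1 5 3.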